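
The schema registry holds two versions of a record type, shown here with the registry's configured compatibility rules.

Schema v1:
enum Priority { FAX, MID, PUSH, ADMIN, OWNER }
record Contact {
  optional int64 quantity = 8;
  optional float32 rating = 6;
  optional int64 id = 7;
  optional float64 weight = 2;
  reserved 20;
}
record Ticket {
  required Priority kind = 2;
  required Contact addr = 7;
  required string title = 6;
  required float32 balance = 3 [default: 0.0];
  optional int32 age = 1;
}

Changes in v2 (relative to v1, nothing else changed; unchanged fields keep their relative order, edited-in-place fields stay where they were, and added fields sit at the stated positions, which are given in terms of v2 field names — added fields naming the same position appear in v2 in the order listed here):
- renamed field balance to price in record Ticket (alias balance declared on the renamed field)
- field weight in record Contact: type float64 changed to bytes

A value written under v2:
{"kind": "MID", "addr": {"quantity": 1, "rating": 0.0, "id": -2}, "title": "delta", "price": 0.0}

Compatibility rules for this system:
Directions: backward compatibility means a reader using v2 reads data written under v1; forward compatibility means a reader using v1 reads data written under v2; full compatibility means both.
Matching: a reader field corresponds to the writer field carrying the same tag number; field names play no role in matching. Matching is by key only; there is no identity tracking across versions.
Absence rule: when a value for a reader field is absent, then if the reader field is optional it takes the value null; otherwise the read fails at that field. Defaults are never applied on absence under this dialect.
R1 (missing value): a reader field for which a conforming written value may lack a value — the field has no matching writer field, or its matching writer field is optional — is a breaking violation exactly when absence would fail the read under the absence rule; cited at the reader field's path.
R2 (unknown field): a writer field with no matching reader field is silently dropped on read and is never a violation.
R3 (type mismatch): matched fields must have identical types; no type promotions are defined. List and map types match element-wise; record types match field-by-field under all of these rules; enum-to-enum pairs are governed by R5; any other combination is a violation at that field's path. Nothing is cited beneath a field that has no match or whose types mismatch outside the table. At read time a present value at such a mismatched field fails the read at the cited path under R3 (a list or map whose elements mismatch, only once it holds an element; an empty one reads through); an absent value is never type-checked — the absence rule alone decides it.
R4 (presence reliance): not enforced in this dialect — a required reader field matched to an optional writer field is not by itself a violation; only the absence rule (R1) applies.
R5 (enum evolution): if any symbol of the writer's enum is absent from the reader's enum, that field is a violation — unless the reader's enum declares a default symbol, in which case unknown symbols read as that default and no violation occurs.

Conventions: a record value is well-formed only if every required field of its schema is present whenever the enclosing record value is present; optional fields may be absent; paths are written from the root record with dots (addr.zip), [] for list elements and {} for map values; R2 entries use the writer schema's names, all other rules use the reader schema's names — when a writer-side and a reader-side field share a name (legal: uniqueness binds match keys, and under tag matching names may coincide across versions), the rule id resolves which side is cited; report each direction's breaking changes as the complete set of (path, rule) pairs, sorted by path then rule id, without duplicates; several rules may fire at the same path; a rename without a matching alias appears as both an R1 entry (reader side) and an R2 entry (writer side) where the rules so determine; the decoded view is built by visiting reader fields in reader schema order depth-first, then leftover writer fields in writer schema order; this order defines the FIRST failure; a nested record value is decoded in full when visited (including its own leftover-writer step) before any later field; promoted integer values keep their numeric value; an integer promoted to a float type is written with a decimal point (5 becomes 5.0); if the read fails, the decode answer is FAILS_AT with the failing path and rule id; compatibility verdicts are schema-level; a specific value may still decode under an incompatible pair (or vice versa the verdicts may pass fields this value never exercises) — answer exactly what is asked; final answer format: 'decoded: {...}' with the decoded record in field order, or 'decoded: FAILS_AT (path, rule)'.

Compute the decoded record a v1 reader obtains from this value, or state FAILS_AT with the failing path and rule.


decoded: {"kind": "MID", "addr": {"quantity": 1, "rating": 0.0, "id": -2, "weight": null}, "title": "delta", "balance": 0.0, "age": null}

arrows below run writer -> reader for Ticket
decode (reader v1):
  kind := "MID"
  addr.quantity := 1
  addr.rating := 0.0
  addr.id := -2
  addr.weight := null (not supplied -> null)
  title := "delta"
  balance := 0.0 (from writer price)
  age := null (not supplied -> null)
  => decoded: {"kind": "MID", "addr": {"quantity": 1, "rating": 0.0, "id": -2, "weight": null}, "title": "delta", "balance": 0.0, "age": null}
the rest of the Ticket diff is inert for this question:
  renamed field balance to price in record Ticket (alias balance declared on the renamed field) -> inert under this dialect — no rule fires on Ticket and the result does not move
  field weight in record Contact: type float64 changed to bytes -> affects the rule determinations only; this particular Ticket value decodes identically


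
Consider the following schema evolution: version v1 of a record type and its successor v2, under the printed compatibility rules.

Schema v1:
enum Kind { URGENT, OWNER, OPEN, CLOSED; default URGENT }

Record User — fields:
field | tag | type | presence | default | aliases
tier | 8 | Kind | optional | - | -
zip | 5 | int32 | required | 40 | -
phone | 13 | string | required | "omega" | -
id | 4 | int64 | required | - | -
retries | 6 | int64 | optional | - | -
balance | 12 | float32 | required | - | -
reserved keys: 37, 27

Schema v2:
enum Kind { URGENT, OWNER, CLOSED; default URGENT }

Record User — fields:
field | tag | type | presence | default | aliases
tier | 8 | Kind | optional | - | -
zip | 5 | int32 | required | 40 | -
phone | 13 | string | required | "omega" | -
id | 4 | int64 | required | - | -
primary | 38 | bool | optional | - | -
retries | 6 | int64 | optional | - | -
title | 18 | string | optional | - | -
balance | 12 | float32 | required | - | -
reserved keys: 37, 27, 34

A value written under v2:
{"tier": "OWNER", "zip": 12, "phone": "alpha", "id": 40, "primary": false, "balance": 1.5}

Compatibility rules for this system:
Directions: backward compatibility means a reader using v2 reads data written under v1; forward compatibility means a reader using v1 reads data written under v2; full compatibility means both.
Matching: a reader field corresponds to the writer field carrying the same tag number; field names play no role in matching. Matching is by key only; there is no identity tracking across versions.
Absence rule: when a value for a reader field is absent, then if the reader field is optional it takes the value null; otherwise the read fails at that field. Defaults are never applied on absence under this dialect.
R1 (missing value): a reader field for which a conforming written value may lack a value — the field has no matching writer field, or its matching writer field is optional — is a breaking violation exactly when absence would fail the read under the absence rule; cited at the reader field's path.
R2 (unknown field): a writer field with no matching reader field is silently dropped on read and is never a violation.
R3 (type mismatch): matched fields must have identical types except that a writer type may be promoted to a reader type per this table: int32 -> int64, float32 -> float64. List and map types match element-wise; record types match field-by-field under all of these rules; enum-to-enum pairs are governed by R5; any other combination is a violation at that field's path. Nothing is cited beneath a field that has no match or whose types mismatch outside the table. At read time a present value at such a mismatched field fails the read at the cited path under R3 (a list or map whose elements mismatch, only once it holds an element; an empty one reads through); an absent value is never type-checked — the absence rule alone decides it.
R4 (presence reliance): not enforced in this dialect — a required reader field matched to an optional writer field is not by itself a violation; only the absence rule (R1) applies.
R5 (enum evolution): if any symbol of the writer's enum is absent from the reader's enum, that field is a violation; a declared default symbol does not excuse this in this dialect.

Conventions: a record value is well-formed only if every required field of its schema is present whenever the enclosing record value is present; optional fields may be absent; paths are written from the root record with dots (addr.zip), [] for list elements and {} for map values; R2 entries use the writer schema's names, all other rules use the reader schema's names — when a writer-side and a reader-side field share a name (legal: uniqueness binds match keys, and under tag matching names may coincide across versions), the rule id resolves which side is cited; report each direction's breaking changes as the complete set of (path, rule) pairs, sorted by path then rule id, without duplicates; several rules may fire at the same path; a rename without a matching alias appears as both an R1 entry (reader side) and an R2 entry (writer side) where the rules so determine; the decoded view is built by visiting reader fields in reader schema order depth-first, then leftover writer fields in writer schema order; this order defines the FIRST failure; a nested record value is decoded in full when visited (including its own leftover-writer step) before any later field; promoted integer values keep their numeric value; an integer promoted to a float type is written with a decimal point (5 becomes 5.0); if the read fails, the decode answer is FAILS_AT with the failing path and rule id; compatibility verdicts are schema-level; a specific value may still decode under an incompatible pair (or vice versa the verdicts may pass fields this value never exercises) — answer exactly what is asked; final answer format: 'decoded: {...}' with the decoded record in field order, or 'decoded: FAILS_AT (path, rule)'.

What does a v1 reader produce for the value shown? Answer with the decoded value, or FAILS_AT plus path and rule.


decoded: {"tier": "OWNER", "zip": 12, "phone": "alpha", "id": 40, "retries": null, "balance": 1.5}

each type pair in User: writer, then reader
decoding the User value with the v1 reader:
  tier := "OWNER"
  zip := 12
  phone := "alpha"
  id := 40
  retries := null (absent, optional -> null)
  balance := 1.5
  writer primary: unknown -> dropped
  => decoded: {"tier": "OWNER", "zip": 12, "phone": "alpha", "id": 40, "retries": null, "balance": 1.5}
the rest of the User diff is inert for this question:
  added field title to record User: optional string, tag 18 (in v2 it sits immediately before balance) -> fires no rule on User under this dialect and leaves the result unchanged
  enum Kind (field tier in record User): symbol OPEN removed -> a verdict-level change on User — the shown value reads the same
  added field primary to record User: optional bool, tag 38 (in v2 it sits immediately before retries) -> fires no rule on User under this dialect and leaves the result unchanged


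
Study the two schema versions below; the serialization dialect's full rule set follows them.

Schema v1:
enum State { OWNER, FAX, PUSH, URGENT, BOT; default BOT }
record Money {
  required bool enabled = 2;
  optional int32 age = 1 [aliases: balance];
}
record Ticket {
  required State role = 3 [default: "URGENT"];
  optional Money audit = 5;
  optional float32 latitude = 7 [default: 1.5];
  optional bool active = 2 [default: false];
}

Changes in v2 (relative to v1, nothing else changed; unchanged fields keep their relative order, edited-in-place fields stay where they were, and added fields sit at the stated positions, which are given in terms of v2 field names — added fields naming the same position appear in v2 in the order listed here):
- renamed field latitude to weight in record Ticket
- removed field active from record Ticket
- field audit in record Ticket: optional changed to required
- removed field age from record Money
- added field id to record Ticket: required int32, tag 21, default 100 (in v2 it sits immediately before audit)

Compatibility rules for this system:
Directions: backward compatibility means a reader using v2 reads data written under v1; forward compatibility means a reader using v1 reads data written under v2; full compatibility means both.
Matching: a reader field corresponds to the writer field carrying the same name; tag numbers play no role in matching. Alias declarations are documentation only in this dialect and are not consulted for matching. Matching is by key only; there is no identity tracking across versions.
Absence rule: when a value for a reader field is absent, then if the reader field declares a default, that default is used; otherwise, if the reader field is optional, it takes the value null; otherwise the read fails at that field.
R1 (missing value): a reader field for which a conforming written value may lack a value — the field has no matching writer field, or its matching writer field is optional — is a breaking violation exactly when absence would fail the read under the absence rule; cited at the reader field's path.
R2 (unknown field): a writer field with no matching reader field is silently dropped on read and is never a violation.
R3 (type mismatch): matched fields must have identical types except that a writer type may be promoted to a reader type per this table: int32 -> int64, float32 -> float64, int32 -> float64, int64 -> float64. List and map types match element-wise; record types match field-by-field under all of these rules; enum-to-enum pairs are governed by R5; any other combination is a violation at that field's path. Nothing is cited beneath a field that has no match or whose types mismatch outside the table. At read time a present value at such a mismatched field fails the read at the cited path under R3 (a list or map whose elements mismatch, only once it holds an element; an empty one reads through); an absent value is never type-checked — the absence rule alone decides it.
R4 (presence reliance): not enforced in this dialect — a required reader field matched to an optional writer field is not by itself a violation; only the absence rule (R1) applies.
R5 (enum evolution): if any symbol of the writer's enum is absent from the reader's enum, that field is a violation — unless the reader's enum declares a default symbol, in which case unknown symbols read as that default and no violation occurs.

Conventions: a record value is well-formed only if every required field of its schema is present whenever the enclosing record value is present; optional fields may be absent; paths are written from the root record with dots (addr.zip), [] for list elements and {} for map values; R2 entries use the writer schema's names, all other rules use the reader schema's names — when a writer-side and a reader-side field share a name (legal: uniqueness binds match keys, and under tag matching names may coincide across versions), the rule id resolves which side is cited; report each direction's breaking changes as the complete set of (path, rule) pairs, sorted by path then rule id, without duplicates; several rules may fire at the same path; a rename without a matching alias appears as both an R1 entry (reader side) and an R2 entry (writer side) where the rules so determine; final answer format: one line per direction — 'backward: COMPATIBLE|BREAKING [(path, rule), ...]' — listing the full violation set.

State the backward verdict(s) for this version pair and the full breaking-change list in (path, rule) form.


backward: BREAKING [(audit, R1)]

in Ticket below, arrows point writer -> reader
backward pass over Ticket, reader schema v2, writer schema v1:
  role: State -> State, writer required; from role
  no writer field matches reader id
  audit: Money -> Money, writer optional; from audit
  no writer field matches reader weight
  writer field latitude has no reader counterpart
  writer field active has no reader counterpart
  audit.enabled: bool -> bool, writer required; from audit.enabled
  writer field audit.age has no reader counterpart
  breaking: (audit, R1)
  => backward verdict for Ticket: BREAKING, 1 violation(s)
ruling out the remaining Ticket differences:
  renamed field latitude to weight in record Ticket -> triggers nothing under Ticket's printed rules — same verdict
  removed field active from record Ticket -> triggers nothing under Ticket's printed rules — same verdict
  removed field age from record Money -> triggers nothing under Ticket's printed rules — same verdict
  added field id to record Ticket: required int32, tag 21, default 100 (in v2 it sits immediately before audit) -> triggers nothing under Ticket's printed rules — same verdict


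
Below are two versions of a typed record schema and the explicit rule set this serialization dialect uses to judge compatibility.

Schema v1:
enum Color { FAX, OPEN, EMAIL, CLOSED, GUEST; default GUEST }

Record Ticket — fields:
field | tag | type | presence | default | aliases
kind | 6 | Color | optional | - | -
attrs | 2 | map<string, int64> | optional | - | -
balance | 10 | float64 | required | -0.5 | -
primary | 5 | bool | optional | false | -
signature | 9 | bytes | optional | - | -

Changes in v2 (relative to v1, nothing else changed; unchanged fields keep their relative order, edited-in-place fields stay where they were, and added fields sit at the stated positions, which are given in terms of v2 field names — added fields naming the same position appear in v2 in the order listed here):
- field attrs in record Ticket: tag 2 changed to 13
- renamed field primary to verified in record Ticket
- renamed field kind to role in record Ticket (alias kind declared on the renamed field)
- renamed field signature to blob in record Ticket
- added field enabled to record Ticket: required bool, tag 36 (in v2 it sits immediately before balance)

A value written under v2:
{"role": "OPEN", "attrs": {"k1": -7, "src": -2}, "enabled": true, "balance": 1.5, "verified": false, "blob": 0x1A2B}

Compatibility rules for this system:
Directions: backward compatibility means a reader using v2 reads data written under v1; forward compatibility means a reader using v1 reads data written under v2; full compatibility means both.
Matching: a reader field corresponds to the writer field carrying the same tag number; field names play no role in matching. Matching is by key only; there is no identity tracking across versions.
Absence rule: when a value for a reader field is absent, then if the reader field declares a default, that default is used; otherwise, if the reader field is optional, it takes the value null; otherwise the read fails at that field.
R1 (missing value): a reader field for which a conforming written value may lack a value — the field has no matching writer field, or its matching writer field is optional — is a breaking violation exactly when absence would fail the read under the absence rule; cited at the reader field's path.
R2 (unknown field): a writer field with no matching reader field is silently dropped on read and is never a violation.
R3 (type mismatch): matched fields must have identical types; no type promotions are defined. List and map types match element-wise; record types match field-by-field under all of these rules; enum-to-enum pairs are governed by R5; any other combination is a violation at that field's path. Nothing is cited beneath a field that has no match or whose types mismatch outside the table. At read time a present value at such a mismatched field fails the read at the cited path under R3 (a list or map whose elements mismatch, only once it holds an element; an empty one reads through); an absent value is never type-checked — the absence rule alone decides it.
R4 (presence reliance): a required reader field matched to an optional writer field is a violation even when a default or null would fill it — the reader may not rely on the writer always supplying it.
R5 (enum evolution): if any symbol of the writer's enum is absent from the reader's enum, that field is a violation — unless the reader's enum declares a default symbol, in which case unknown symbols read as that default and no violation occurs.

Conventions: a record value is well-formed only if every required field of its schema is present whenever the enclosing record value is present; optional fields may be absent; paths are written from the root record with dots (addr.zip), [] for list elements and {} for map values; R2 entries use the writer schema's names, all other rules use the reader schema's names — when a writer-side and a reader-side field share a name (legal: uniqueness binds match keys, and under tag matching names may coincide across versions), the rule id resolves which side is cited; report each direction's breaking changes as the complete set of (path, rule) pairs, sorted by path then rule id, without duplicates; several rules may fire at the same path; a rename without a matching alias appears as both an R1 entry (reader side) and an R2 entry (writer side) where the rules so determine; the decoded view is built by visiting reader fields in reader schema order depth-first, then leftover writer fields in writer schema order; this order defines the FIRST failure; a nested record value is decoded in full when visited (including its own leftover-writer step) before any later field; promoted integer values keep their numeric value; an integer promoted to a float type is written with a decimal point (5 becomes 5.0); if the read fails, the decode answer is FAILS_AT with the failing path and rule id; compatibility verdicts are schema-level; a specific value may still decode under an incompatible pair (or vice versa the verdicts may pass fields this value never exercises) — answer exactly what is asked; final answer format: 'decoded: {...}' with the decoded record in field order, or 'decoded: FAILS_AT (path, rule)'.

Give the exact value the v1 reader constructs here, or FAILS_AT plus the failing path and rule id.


decoded: {"kind": "OPEN", "attrs": null, "balance": 1.5, "primary": false, "signature": 0x1A2B}

in Ticket below, arrows point writer -> reader
decoding the Ticket value with the v1 reader:
  kind := "OPEN" (from writer role)
  attrs := null (not supplied -> null)
  balance := 1.5
  primary := false (from writer verified)
  signature := 0x1A2B (from writer blob)
  writer attrs: unmatched, discarded
  writer enabled: unmatched, discarded
  => decoded: {"kind": "OPEN", "attrs": null, "balance": 1.5, "primary": false, "signature": 0x1A2B}
remaining Ticket differences; none change what is asked:
  renamed field primary to verified in record Ticket -> triggers nothing under the printed rules; the Ticket answer is the same either way
  renamed field kind to role in record Ticket (alias kind declared on the renamed field) -> triggers nothing under the printed rules; the Ticket answer is the same either way
  renamed field signature to blob in record Ticket -> triggers nothing under the printed rules; the Ticket answer is the same either way
  added field enabled to record Ticket: required bool, tag 36 (in v2 it sits immediately before balance) -> schema-level compatibility only; this Ticket value's decode is unchanged


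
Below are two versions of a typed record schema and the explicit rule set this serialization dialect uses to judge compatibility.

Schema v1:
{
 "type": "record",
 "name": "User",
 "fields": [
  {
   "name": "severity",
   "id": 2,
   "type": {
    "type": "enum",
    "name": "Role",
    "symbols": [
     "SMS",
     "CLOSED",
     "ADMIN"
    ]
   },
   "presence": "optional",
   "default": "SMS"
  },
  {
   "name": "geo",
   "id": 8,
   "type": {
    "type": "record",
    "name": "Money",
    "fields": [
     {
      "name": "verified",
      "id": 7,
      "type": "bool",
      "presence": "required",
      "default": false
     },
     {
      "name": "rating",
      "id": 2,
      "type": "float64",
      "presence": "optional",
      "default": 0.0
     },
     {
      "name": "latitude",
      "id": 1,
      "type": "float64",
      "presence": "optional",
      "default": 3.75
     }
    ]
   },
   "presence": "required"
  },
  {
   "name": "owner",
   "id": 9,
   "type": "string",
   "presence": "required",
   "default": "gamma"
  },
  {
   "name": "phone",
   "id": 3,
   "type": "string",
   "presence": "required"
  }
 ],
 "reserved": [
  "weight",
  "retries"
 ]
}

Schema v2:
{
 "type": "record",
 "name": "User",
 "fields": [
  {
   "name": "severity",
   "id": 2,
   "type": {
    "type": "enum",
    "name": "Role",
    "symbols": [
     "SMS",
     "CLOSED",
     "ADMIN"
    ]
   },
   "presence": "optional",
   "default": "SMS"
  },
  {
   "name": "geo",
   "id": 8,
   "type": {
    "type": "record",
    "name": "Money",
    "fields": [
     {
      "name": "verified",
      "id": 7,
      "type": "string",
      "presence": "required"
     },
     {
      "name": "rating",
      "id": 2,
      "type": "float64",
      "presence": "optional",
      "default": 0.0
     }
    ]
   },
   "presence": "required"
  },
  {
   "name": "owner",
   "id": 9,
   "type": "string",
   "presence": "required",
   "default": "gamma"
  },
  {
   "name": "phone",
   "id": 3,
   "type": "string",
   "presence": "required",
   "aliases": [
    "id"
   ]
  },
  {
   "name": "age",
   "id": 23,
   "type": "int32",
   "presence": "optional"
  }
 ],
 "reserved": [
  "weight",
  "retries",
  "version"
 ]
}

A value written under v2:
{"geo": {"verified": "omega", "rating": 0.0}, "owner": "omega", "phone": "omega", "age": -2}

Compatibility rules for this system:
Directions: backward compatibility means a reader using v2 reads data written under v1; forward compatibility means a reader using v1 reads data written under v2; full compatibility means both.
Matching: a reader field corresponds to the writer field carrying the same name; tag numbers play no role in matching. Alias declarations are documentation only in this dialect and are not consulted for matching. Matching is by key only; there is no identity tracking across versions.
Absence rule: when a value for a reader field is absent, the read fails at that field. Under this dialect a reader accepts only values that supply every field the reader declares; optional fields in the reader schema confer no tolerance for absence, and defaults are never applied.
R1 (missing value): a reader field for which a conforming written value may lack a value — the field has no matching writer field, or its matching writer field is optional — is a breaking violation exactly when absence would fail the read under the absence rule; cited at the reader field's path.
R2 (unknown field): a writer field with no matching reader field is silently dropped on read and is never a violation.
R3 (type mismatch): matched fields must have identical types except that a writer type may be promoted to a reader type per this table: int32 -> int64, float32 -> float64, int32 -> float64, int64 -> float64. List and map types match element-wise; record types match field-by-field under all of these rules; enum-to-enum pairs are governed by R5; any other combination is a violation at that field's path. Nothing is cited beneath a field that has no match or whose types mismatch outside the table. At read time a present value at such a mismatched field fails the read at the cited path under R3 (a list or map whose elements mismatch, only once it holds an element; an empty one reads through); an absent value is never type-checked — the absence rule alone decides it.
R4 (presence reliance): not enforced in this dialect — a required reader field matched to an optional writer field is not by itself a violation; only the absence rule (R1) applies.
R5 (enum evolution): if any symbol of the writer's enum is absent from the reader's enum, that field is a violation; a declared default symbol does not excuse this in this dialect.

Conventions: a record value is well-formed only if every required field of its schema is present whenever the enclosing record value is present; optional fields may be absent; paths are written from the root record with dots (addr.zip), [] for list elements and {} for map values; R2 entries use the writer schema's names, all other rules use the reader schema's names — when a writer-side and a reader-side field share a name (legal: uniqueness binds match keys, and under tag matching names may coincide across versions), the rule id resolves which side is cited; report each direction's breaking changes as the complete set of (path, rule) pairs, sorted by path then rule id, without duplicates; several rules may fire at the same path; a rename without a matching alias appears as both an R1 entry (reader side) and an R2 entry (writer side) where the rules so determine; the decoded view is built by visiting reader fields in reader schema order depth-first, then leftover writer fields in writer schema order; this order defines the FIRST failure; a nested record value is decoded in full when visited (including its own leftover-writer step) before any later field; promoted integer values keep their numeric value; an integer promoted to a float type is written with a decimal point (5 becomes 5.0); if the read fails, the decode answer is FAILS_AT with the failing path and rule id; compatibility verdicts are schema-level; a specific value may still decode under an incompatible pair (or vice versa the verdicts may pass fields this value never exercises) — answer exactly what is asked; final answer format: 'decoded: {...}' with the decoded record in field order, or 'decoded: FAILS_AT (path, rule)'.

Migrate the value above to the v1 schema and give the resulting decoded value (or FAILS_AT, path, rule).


decoded: FAILS_AT (severity, R1)

in User below, arrows point writer -> reader
migrating the User value to v1:
  read fails at severity under R1 (no fill)
  => FAILS_AT (severity, R1)
diffs on User not affecting the asked answer:
  added field age to record User: optional int32, tag 23 (in v2 it sits last) -> shifts the User verdicts, not this decode
  field verified in record Money: type bool changed to string (its default is dropped) -> shifts the User verdicts, not this decode
  removed field latitude from record Money -> shifts the User verdicts, not this decode


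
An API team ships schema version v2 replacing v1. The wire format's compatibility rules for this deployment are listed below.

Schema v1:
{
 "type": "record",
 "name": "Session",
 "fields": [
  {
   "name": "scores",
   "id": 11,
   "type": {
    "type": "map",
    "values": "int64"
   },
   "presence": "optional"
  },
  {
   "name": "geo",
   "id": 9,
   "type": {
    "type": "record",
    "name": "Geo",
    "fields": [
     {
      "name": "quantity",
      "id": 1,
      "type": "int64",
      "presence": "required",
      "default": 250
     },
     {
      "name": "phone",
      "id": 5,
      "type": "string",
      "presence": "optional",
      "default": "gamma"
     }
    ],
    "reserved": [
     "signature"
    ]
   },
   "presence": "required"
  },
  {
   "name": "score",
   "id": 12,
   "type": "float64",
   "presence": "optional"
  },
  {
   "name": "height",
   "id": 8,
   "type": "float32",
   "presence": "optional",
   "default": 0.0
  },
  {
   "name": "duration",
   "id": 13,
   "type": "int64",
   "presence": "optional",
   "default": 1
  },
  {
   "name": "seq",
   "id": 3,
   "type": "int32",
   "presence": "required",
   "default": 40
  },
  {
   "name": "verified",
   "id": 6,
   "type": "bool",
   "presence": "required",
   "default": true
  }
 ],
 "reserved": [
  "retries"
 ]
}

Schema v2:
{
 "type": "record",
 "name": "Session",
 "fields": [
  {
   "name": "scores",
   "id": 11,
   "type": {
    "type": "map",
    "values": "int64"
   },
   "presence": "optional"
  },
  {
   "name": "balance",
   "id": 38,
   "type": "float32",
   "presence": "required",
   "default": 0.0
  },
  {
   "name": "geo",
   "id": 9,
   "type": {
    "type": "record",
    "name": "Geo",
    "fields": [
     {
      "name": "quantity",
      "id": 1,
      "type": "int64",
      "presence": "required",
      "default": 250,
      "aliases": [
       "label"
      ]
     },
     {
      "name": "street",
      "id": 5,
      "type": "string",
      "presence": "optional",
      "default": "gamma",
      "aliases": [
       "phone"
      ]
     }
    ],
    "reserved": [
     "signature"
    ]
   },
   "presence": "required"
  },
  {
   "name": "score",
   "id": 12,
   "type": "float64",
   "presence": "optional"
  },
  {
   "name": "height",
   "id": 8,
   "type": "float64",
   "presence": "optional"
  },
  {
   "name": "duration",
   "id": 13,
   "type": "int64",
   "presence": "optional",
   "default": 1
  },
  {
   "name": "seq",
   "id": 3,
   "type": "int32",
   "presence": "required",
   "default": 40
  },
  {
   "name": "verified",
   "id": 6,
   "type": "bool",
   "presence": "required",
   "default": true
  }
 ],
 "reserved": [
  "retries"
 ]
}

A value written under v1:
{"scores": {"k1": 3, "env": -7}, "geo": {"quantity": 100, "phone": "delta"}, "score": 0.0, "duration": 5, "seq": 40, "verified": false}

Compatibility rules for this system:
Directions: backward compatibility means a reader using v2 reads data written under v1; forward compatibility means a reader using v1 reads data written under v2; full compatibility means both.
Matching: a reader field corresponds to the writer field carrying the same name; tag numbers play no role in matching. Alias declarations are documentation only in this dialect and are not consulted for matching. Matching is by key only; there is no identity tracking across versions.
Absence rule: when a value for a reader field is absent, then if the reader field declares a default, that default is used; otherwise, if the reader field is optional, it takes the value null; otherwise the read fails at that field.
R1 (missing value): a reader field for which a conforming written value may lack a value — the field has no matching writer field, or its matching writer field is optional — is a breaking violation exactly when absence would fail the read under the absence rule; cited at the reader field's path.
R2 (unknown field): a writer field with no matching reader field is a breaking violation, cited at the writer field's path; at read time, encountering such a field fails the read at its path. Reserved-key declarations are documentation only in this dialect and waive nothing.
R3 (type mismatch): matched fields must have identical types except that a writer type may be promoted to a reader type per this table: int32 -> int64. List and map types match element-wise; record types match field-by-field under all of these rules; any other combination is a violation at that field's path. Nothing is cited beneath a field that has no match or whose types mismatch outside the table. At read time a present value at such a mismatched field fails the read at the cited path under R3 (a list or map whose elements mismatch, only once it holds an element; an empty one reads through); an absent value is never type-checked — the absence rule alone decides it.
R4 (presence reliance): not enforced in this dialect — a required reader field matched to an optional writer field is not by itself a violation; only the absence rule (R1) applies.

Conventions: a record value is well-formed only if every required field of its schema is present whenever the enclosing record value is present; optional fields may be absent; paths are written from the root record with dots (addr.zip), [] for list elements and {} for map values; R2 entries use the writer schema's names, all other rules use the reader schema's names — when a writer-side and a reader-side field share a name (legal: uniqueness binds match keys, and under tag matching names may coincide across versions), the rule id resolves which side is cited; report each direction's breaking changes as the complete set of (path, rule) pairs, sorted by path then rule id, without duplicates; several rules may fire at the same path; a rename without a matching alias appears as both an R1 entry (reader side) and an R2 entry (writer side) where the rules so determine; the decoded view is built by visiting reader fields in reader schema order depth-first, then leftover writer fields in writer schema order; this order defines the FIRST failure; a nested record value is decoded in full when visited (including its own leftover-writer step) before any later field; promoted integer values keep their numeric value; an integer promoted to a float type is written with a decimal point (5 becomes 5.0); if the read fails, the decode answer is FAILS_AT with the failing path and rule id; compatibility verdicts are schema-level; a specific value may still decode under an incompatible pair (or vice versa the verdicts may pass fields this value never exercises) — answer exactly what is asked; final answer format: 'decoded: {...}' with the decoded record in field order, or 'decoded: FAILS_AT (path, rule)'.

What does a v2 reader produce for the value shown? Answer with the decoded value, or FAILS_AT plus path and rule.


decoded: FAILS_AT (geo.phone, R2)

each type pair in Session: writer, then reader
decoding the Session value with the v2 reader:
  scores := {"k1": 3, "env": -7}
  balance := 0.0 (missing; default applied)
  geo.quantity := 100
  geo.street := "gamma" (missing; default applied)
  read fails at geo.phone under R2 (unknown field)
  => FAILS_AT (geo.phone, R2)
checking off the Session differences that do not matter here:
  field height in record Session: type float32 changed to float64 (its default is dropped) -> shifts the Session verdicts, not this decode
  added field balance to record Session: required float32, tag 38, default 0.0 (in v2 it sits immediately before geo) -> shifts the Session verdicts, not this decode


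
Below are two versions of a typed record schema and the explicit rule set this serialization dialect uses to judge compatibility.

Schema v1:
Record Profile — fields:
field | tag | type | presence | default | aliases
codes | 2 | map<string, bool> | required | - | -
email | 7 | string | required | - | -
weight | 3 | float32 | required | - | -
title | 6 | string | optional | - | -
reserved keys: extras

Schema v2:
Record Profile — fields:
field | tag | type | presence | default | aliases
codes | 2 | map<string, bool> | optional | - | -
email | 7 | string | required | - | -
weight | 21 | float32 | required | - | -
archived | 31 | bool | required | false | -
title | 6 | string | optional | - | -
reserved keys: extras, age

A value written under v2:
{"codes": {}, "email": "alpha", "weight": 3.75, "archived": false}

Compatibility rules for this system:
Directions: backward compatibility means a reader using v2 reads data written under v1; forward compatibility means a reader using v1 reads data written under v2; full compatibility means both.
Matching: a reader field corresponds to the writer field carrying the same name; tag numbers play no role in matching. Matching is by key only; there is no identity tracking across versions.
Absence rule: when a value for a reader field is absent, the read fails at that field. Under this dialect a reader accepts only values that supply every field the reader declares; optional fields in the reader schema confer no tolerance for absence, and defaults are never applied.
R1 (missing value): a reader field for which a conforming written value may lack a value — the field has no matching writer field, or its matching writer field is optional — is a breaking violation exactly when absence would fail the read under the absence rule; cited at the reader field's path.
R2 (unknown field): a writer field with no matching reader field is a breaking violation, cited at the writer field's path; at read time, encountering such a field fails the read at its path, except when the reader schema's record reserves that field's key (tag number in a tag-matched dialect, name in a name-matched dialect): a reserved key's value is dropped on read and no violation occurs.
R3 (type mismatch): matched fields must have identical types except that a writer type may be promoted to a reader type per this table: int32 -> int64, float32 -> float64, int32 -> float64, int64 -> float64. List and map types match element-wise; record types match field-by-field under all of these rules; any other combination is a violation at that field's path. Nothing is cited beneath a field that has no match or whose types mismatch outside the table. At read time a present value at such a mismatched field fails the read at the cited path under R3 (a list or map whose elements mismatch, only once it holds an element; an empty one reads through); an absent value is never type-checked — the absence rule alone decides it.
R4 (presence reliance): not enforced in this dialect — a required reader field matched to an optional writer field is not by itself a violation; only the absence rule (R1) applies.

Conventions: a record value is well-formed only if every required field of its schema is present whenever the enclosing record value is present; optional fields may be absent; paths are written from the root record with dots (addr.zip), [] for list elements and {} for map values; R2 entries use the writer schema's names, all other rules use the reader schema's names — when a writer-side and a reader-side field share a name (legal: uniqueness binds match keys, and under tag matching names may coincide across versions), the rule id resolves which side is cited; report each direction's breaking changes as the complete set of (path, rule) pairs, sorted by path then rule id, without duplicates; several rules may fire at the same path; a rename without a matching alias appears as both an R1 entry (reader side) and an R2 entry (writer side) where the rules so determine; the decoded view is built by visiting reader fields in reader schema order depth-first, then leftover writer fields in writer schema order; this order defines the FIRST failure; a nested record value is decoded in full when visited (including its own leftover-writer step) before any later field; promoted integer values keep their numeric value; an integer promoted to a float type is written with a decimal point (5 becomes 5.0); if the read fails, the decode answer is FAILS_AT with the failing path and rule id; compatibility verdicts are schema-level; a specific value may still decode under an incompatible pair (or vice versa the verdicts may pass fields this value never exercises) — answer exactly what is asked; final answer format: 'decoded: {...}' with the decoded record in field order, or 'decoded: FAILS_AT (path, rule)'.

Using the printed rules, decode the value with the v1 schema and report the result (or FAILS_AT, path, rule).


in Profile below, arrows point writer -> reader
decoding the Profile value with the v1 reader:
  codes := {}
  email := "alpha"
  weight := 3.75
  read fails at title under R1 (no fill)
  => FAILS_AT (title, R1)
the rest of the Profile diff is inert for this question:
  added field archived to record Profile: required bool, tag 31, default false (in v2 it sits immediately before title) -> schema-level compatibility only; this Profile value's decode is unchanged
  field weight in record Profile: tag 3 changed to 21 -> triggers nothing under the printed rules; the Profile answer is the same either way
  field codes in record Profile: required changed to optional -> schema-level compatibility only; this Profile value's decode is unchanged

decoded: FAILS_AT (title, R1)
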